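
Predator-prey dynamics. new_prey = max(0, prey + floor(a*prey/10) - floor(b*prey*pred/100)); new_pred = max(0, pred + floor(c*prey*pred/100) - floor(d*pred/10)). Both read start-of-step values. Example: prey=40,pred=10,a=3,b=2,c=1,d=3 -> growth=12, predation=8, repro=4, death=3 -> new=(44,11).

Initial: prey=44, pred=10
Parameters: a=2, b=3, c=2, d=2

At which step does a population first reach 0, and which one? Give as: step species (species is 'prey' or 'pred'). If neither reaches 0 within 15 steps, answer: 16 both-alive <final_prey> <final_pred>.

Answer: 5 prey

Derivation:
Step 1: prey: 44+8-13=39; pred: 10+8-2=16
Step 2: prey: 39+7-18=28; pred: 16+12-3=25
Step 3: prey: 28+5-21=12; pred: 25+14-5=34
Step 4: prey: 12+2-12=2; pred: 34+8-6=36
Step 5: prey: 2+0-2=0; pred: 36+1-7=30
First extinction: prey at step 5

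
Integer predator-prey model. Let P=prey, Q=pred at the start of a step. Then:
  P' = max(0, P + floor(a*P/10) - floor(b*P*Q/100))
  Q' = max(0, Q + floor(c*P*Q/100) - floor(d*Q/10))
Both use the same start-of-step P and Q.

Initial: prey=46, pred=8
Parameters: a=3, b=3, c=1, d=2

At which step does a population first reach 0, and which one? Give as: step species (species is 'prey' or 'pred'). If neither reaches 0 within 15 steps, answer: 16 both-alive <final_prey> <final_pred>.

Answer: 16 both-alive 5 6

Derivation:
Step 1: prey: 46+13-11=48; pred: 8+3-1=10
Step 2: prey: 48+14-14=48; pred: 10+4-2=12
Step 3: prey: 48+14-17=45; pred: 12+5-2=15
Step 4: prey: 45+13-20=38; pred: 15+6-3=18
Step 5: prey: 38+11-20=29; pred: 18+6-3=21
Step 6: prey: 29+8-18=19; pred: 21+6-4=23
Step 7: prey: 19+5-13=11; pred: 23+4-4=23
Step 8: prey: 11+3-7=7; pred: 23+2-4=21
Step 9: prey: 7+2-4=5; pred: 21+1-4=18
Step 10: prey: 5+1-2=4; pred: 18+0-3=15
Step 11: prey: 4+1-1=4; pred: 15+0-3=12
Step 12: prey: 4+1-1=4; pred: 12+0-2=10
Step 13: prey: 4+1-1=4; pred: 10+0-2=8
Step 14: prey: 4+1-0=5; pred: 8+0-1=7
Step 15: prey: 5+1-1=5; pred: 7+0-1=6
No extinction within 15 steps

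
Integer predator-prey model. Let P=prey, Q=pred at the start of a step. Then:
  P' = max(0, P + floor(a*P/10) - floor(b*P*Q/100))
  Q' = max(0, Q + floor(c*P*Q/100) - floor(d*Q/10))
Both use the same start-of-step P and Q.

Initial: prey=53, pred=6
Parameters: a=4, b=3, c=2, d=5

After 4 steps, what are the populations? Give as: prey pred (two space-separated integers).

Step 1: prey: 53+21-9=65; pred: 6+6-3=9
Step 2: prey: 65+26-17=74; pred: 9+11-4=16
Step 3: prey: 74+29-35=68; pred: 16+23-8=31
Step 4: prey: 68+27-63=32; pred: 31+42-15=58

Answer: 32 58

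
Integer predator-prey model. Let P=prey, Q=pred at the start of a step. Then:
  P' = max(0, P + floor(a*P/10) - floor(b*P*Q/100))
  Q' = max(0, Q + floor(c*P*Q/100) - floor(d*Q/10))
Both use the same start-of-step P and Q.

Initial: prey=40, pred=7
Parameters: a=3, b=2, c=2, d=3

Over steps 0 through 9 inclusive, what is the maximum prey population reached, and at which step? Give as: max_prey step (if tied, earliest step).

Answer: 52 2

Derivation:
Step 1: prey: 40+12-5=47; pred: 7+5-2=10
Step 2: prey: 47+14-9=52; pred: 10+9-3=16
Step 3: prey: 52+15-16=51; pred: 16+16-4=28
Step 4: prey: 51+15-28=38; pred: 28+28-8=48
Step 5: prey: 38+11-36=13; pred: 48+36-14=70
Step 6: prey: 13+3-18=0; pred: 70+18-21=67
Step 7: prey: 0+0-0=0; pred: 67+0-20=47
Step 8: prey: 0+0-0=0; pred: 47+0-14=33
Step 9: prey: 0+0-0=0; pred: 33+0-9=24
Max prey = 52 at step 2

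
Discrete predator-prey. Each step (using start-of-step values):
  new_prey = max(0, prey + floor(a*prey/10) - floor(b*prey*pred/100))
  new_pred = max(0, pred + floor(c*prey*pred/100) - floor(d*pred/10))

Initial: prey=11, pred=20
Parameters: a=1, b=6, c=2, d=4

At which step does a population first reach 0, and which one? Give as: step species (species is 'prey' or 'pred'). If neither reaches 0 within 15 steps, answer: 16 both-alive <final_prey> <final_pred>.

Step 1: prey: 11+1-13=0; pred: 20+4-8=16
First extinction: prey at step 1

Answer: 1 prey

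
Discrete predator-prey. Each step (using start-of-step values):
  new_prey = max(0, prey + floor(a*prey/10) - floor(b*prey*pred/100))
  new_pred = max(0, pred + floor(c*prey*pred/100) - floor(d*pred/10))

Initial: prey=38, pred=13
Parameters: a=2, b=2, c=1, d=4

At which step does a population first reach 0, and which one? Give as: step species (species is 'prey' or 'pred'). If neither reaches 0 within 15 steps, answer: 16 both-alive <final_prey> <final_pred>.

Answer: 16 both-alive 47 8

Derivation:
Step 1: prey: 38+7-9=36; pred: 13+4-5=12
Step 2: prey: 36+7-8=35; pred: 12+4-4=12
Step 3: prey: 35+7-8=34; pred: 12+4-4=12
Step 4: prey: 34+6-8=32; pred: 12+4-4=12
Step 5: prey: 32+6-7=31; pred: 12+3-4=11
Step 6: prey: 31+6-6=31; pred: 11+3-4=10
Step 7: prey: 31+6-6=31; pred: 10+3-4=9
Step 8: prey: 31+6-5=32; pred: 9+2-3=8
Step 9: prey: 32+6-5=33; pred: 8+2-3=7
Step 10: prey: 33+6-4=35; pred: 7+2-2=7
Step 11: prey: 35+7-4=38; pred: 7+2-2=7
Step 12: prey: 38+7-5=40; pred: 7+2-2=7
Step 13: prey: 40+8-5=43; pred: 7+2-2=7
Step 14: prey: 43+8-6=45; pred: 7+3-2=8
Step 15: prey: 45+9-7=47; pred: 8+3-3=8
No extinction within 15 steps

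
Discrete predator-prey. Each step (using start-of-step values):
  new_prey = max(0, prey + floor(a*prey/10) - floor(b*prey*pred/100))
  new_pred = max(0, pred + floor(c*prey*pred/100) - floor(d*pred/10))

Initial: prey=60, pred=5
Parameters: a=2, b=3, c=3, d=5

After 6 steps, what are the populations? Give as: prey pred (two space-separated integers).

Step 1: prey: 60+12-9=63; pred: 5+9-2=12
Step 2: prey: 63+12-22=53; pred: 12+22-6=28
Step 3: prey: 53+10-44=19; pred: 28+44-14=58
Step 4: prey: 19+3-33=0; pred: 58+33-29=62
Step 5: prey: 0+0-0=0; pred: 62+0-31=31
Step 6: prey: 0+0-0=0; pred: 31+0-15=16

Answer: 0 16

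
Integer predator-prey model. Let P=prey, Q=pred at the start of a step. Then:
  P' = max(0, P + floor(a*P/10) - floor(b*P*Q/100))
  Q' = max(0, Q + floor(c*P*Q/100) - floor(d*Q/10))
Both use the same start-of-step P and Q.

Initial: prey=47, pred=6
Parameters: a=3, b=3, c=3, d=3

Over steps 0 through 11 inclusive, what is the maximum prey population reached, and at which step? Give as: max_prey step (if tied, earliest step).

Answer: 53 1

Derivation:
Step 1: prey: 47+14-8=53; pred: 6+8-1=13
Step 2: prey: 53+15-20=48; pred: 13+20-3=30
Step 3: prey: 48+14-43=19; pred: 30+43-9=64
Step 4: prey: 19+5-36=0; pred: 64+36-19=81
Step 5: prey: 0+0-0=0; pred: 81+0-24=57
Step 6: prey: 0+0-0=0; pred: 57+0-17=40
Step 7: prey: 0+0-0=0; pred: 40+0-12=28
Step 8: prey: 0+0-0=0; pred: 28+0-8=20
Step 9: prey: 0+0-0=0; pred: 20+0-6=14
Step 10: prey: 0+0-0=0; pred: 14+0-4=10
Step 11: prey: 0+0-0=0; pred: 10+0-3=7
Max prey = 53 at step 1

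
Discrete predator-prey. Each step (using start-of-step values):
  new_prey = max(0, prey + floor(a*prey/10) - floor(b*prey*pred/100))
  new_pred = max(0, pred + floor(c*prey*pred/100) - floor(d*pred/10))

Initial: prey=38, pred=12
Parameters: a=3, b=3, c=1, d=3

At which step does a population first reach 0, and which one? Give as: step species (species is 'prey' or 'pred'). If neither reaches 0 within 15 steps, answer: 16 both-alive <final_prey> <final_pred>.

Answer: 16 both-alive 35 6

Derivation:
Step 1: prey: 38+11-13=36; pred: 12+4-3=13
Step 2: prey: 36+10-14=32; pred: 13+4-3=14
Step 3: prey: 32+9-13=28; pred: 14+4-4=14
Step 4: prey: 28+8-11=25; pred: 14+3-4=13
Step 5: prey: 25+7-9=23; pred: 13+3-3=13
Step 6: prey: 23+6-8=21; pred: 13+2-3=12
Step 7: prey: 21+6-7=20; pred: 12+2-3=11
Step 8: prey: 20+6-6=20; pred: 11+2-3=10
Step 9: prey: 20+6-6=20; pred: 10+2-3=9
Step 10: prey: 20+6-5=21; pred: 9+1-2=8
Step 11: prey: 21+6-5=22; pred: 8+1-2=7
Step 12: prey: 22+6-4=24; pred: 7+1-2=6
Step 13: prey: 24+7-4=27; pred: 6+1-1=6
Step 14: prey: 27+8-4=31; pred: 6+1-1=6
Step 15: prey: 31+9-5=35; pred: 6+1-1=6
No extinction within 15 steps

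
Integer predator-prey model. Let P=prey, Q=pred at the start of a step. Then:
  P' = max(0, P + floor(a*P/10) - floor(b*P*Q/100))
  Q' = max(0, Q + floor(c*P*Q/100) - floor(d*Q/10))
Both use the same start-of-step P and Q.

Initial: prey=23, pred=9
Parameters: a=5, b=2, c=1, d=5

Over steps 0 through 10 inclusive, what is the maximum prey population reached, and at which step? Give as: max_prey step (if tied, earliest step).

Answer: 208 8

Derivation:
Step 1: prey: 23+11-4=30; pred: 9+2-4=7
Step 2: prey: 30+15-4=41; pred: 7+2-3=6
Step 3: prey: 41+20-4=57; pred: 6+2-3=5
Step 4: prey: 57+28-5=80; pred: 5+2-2=5
Step 5: prey: 80+40-8=112; pred: 5+4-2=7
Step 6: prey: 112+56-15=153; pred: 7+7-3=11
Step 7: prey: 153+76-33=196; pred: 11+16-5=22
Step 8: prey: 196+98-86=208; pred: 22+43-11=54
Step 9: prey: 208+104-224=88; pred: 54+112-27=139
Step 10: prey: 88+44-244=0; pred: 139+122-69=192
Max prey = 208 at step 8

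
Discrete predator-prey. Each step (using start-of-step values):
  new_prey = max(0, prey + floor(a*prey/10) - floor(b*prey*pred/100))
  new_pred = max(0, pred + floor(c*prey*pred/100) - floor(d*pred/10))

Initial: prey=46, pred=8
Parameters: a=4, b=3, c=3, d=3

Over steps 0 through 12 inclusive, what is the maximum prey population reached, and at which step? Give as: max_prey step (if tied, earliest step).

Answer: 53 1

Derivation:
Step 1: prey: 46+18-11=53; pred: 8+11-2=17
Step 2: prey: 53+21-27=47; pred: 17+27-5=39
Step 3: prey: 47+18-54=11; pred: 39+54-11=82
Step 4: prey: 11+4-27=0; pred: 82+27-24=85
Step 5: prey: 0+0-0=0; pred: 85+0-25=60
Step 6: prey: 0+0-0=0; pred: 60+0-18=42
Step 7: prey: 0+0-0=0; pred: 42+0-12=30
Step 8: prey: 0+0-0=0; pred: 30+0-9=21
Step 9: prey: 0+0-0=0; pred: 21+0-6=15
Step 10: prey: 0+0-0=0; pred: 15+0-4=11
Step 11: prey: 0+0-0=0; pred: 11+0-3=8
Step 12: prey: 0+0-0=0; pred: 8+0-2=6
Max prey = 53 at step 1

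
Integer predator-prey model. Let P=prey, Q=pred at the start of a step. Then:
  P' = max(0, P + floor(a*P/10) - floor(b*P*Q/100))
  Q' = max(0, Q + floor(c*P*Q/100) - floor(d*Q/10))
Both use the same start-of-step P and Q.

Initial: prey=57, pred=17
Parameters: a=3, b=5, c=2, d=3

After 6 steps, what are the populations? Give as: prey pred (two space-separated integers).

Step 1: prey: 57+17-48=26; pred: 17+19-5=31
Step 2: prey: 26+7-40=0; pred: 31+16-9=38
Step 3: prey: 0+0-0=0; pred: 38+0-11=27
Step 4: prey: 0+0-0=0; pred: 27+0-8=19
Step 5: prey: 0+0-0=0; pred: 19+0-5=14
Step 6: prey: 0+0-0=0; pred: 14+0-4=10

Answer: 0 10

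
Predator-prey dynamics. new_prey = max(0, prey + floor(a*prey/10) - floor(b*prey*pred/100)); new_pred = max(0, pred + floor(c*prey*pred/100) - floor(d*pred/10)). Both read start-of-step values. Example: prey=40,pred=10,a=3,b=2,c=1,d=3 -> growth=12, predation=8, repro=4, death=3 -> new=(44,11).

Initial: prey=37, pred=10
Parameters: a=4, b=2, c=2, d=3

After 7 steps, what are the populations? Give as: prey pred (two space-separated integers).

Step 1: prey: 37+14-7=44; pred: 10+7-3=14
Step 2: prey: 44+17-12=49; pred: 14+12-4=22
Step 3: prey: 49+19-21=47; pred: 22+21-6=37
Step 4: prey: 47+18-34=31; pred: 37+34-11=60
Step 5: prey: 31+12-37=6; pred: 60+37-18=79
Step 6: prey: 6+2-9=0; pred: 79+9-23=65
Step 7: prey: 0+0-0=0; pred: 65+0-19=46

Answer: 0 46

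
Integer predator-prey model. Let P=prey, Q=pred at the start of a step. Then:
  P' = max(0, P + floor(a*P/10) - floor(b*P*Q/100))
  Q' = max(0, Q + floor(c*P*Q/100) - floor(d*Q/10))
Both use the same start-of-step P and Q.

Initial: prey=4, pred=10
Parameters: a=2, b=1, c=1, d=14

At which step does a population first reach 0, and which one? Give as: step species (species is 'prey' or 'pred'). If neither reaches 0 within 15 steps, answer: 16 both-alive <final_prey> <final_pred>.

Step 1: prey: 4+0-0=4; pred: 10+0-14=0
First extinction: pred at step 1

Answer: 1 pred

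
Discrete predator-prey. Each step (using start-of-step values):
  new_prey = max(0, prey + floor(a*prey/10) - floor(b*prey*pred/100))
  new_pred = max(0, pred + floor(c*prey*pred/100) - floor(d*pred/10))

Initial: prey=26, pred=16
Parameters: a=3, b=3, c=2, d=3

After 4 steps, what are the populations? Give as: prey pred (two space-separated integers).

Step 1: prey: 26+7-12=21; pred: 16+8-4=20
Step 2: prey: 21+6-12=15; pred: 20+8-6=22
Step 3: prey: 15+4-9=10; pred: 22+6-6=22
Step 4: prey: 10+3-6=7; pred: 22+4-6=20

Answer: 7 20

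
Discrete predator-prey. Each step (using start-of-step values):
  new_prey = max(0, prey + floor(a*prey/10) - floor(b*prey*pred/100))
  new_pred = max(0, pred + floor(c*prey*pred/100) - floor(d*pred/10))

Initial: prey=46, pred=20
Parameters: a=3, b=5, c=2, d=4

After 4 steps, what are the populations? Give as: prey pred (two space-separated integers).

Answer: 0 9

Derivation:
Step 1: prey: 46+13-46=13; pred: 20+18-8=30
Step 2: prey: 13+3-19=0; pred: 30+7-12=25
Step 3: prey: 0+0-0=0; pred: 25+0-10=15
Step 4: prey: 0+0-0=0; pred: 15+0-6=9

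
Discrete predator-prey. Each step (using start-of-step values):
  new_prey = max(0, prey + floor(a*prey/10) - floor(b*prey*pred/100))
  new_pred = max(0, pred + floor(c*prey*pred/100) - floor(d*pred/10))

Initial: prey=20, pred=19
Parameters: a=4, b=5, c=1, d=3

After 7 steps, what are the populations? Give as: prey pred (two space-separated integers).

Step 1: prey: 20+8-19=9; pred: 19+3-5=17
Step 2: prey: 9+3-7=5; pred: 17+1-5=13
Step 3: prey: 5+2-3=4; pred: 13+0-3=10
Step 4: prey: 4+1-2=3; pred: 10+0-3=7
Step 5: prey: 3+1-1=3; pred: 7+0-2=5
Step 6: prey: 3+1-0=4; pred: 5+0-1=4
Step 7: prey: 4+1-0=5; pred: 4+0-1=3

Answer: 5 3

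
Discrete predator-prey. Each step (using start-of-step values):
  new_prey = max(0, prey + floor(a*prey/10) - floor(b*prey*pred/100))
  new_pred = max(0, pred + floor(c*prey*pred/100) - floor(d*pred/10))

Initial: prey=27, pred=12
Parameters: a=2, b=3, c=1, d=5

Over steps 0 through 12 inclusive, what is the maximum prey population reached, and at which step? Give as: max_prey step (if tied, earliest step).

Answer: 71 12

Derivation:
Step 1: prey: 27+5-9=23; pred: 12+3-6=9
Step 2: prey: 23+4-6=21; pred: 9+2-4=7
Step 3: prey: 21+4-4=21; pred: 7+1-3=5
Step 4: prey: 21+4-3=22; pred: 5+1-2=4
Step 5: prey: 22+4-2=24; pred: 4+0-2=2
Step 6: prey: 24+4-1=27; pred: 2+0-1=1
Step 7: prey: 27+5-0=32; pred: 1+0-0=1
Step 8: prey: 32+6-0=38; pred: 1+0-0=1
Step 9: prey: 38+7-1=44; pred: 1+0-0=1
Step 10: prey: 44+8-1=51; pred: 1+0-0=1
Step 11: prey: 51+10-1=60; pred: 1+0-0=1
Step 12: prey: 60+12-1=71; pred: 1+0-0=1
Max prey = 71 at step 12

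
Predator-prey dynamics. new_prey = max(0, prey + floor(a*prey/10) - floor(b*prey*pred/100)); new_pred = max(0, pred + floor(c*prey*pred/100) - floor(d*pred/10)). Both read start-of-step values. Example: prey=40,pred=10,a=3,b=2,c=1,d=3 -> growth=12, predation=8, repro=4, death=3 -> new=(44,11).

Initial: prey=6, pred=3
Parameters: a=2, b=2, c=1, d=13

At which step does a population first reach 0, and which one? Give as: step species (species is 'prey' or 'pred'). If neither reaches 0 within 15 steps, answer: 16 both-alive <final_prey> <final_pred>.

Answer: 1 pred

Derivation:
Step 1: prey: 6+1-0=7; pred: 3+0-3=0
First extinction: pred at step 1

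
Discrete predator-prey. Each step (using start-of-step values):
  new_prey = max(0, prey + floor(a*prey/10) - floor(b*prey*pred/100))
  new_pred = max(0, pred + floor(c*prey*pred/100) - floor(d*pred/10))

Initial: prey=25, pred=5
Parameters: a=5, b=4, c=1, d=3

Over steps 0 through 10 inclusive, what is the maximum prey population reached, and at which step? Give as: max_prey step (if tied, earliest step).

Step 1: prey: 25+12-5=32; pred: 5+1-1=5
Step 2: prey: 32+16-6=42; pred: 5+1-1=5
Step 3: prey: 42+21-8=55; pred: 5+2-1=6
Step 4: prey: 55+27-13=69; pred: 6+3-1=8
Step 5: prey: 69+34-22=81; pred: 8+5-2=11
Step 6: prey: 81+40-35=86; pred: 11+8-3=16
Step 7: prey: 86+43-55=74; pred: 16+13-4=25
Step 8: prey: 74+37-74=37; pred: 25+18-7=36
Step 9: prey: 37+18-53=2; pred: 36+13-10=39
Step 10: prey: 2+1-3=0; pred: 39+0-11=28
Max prey = 86 at step 6

Answer: 86 6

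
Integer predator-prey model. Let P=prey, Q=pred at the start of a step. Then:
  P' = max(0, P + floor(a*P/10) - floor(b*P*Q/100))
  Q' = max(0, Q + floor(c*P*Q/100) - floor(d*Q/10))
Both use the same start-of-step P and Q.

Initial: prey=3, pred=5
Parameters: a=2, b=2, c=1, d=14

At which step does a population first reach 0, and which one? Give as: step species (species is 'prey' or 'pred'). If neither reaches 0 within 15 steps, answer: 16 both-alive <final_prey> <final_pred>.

Step 1: prey: 3+0-0=3; pred: 5+0-7=0
First extinction: pred at step 1

Answer: 1 pred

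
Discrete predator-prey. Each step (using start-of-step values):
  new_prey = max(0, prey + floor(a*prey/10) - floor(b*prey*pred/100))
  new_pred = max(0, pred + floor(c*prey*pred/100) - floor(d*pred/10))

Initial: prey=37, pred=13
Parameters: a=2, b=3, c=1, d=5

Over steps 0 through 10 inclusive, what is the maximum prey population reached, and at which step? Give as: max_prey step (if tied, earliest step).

Step 1: prey: 37+7-14=30; pred: 13+4-6=11
Step 2: prey: 30+6-9=27; pred: 11+3-5=9
Step 3: prey: 27+5-7=25; pred: 9+2-4=7
Step 4: prey: 25+5-5=25; pred: 7+1-3=5
Step 5: prey: 25+5-3=27; pred: 5+1-2=4
Step 6: prey: 27+5-3=29; pred: 4+1-2=3
Step 7: prey: 29+5-2=32; pred: 3+0-1=2
Step 8: prey: 32+6-1=37; pred: 2+0-1=1
Step 9: prey: 37+7-1=43; pred: 1+0-0=1
Step 10: prey: 43+8-1=50; pred: 1+0-0=1
Max prey = 50 at step 10

Answer: 50 10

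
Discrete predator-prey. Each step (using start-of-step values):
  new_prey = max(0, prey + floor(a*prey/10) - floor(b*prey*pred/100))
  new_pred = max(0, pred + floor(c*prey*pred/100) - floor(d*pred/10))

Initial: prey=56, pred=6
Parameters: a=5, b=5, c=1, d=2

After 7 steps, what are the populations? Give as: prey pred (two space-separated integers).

Answer: 0 23

Derivation:
Step 1: prey: 56+28-16=68; pred: 6+3-1=8
Step 2: prey: 68+34-27=75; pred: 8+5-1=12
Step 3: prey: 75+37-45=67; pred: 12+9-2=19
Step 4: prey: 67+33-63=37; pred: 19+12-3=28
Step 5: prey: 37+18-51=4; pred: 28+10-5=33
Step 6: prey: 4+2-6=0; pred: 33+1-6=28
Step 7: prey: 0+0-0=0; pred: 28+0-5=23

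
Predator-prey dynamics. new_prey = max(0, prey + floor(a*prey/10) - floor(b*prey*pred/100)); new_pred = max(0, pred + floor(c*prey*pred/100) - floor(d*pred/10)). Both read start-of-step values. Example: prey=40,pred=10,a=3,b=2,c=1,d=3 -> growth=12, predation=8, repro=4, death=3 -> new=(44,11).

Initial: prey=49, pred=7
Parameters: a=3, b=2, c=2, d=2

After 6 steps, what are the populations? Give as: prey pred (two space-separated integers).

Step 1: prey: 49+14-6=57; pred: 7+6-1=12
Step 2: prey: 57+17-13=61; pred: 12+13-2=23
Step 3: prey: 61+18-28=51; pred: 23+28-4=47
Step 4: prey: 51+15-47=19; pred: 47+47-9=85
Step 5: prey: 19+5-32=0; pred: 85+32-17=100
Step 6: prey: 0+0-0=0; pred: 100+0-20=80

Answer: 0 80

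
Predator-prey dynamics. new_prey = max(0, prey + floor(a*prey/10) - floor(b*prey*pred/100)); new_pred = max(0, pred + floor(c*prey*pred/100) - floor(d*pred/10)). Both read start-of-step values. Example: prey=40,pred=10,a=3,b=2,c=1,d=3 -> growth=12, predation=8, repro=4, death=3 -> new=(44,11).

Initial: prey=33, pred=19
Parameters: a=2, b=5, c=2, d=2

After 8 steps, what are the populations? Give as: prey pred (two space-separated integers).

Step 1: prey: 33+6-31=8; pred: 19+12-3=28
Step 2: prey: 8+1-11=0; pred: 28+4-5=27
Step 3: prey: 0+0-0=0; pred: 27+0-5=22
Step 4: prey: 0+0-0=0; pred: 22+0-4=18
Step 5: prey: 0+0-0=0; pred: 18+0-3=15
Step 6: prey: 0+0-0=0; pred: 15+0-3=12
Step 7: prey: 0+0-0=0; pred: 12+0-2=10
Step 8: prey: 0+0-0=0; pred: 10+0-2=8

Answer: 0 8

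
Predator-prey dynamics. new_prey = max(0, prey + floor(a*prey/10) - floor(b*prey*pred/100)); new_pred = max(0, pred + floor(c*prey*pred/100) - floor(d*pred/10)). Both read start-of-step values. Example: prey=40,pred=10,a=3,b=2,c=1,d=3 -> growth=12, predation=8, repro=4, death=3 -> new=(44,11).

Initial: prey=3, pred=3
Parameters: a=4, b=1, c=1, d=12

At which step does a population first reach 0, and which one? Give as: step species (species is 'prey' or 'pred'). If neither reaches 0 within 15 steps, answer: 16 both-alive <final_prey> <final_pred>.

Step 1: prey: 3+1-0=4; pred: 3+0-3=0
First extinction: pred at step 1

Answer: 1 pred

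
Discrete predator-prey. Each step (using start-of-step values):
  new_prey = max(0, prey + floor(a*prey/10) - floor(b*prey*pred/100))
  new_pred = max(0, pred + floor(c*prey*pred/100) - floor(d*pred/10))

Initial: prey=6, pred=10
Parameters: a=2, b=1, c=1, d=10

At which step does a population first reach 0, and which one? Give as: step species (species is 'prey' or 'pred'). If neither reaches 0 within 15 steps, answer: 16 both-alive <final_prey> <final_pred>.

Step 1: prey: 6+1-0=7; pred: 10+0-10=0
First extinction: pred at step 1

Answer: 1 pred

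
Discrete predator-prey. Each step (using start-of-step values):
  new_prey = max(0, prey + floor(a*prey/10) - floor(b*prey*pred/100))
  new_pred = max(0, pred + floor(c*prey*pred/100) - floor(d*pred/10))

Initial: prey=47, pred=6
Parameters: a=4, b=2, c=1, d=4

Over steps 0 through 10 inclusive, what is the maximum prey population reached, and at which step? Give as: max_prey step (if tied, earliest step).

Answer: 128 5

Derivation:
Step 1: prey: 47+18-5=60; pred: 6+2-2=6
Step 2: prey: 60+24-7=77; pred: 6+3-2=7
Step 3: prey: 77+30-10=97; pred: 7+5-2=10
Step 4: prey: 97+38-19=116; pred: 10+9-4=15
Step 5: prey: 116+46-34=128; pred: 15+17-6=26
Step 6: prey: 128+51-66=113; pred: 26+33-10=49
Step 7: prey: 113+45-110=48; pred: 49+55-19=85
Step 8: prey: 48+19-81=0; pred: 85+40-34=91
Step 9: prey: 0+0-0=0; pred: 91+0-36=55
Step 10: prey: 0+0-0=0; pred: 55+0-22=33
Max prey = 128 at step 5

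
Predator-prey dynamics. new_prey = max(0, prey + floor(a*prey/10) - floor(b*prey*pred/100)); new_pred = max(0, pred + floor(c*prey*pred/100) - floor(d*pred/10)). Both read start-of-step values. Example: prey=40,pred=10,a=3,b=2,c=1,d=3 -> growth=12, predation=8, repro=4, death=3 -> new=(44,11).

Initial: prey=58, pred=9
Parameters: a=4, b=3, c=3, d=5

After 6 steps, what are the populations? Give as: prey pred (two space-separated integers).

Step 1: prey: 58+23-15=66; pred: 9+15-4=20
Step 2: prey: 66+26-39=53; pred: 20+39-10=49
Step 3: prey: 53+21-77=0; pred: 49+77-24=102
Step 4: prey: 0+0-0=0; pred: 102+0-51=51
Step 5: prey: 0+0-0=0; pred: 51+0-25=26
Step 6: prey: 0+0-0=0; pred: 26+0-13=13

Answer: 0 13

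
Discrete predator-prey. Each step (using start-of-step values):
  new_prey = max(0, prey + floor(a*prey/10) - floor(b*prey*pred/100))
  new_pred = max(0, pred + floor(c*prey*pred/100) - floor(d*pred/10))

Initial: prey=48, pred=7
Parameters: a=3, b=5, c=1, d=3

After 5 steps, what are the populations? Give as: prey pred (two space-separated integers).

Step 1: prey: 48+14-16=46; pred: 7+3-2=8
Step 2: prey: 46+13-18=41; pred: 8+3-2=9
Step 3: prey: 41+12-18=35; pred: 9+3-2=10
Step 4: prey: 35+10-17=28; pred: 10+3-3=10
Step 5: prey: 28+8-14=22; pred: 10+2-3=9

Answer: 22 9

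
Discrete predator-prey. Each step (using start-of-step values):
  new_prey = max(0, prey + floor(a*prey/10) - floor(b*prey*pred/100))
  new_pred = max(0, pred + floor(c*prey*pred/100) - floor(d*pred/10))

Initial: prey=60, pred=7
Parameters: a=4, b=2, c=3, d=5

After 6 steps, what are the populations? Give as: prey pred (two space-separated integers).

Answer: 0 57

Derivation:
Step 1: prey: 60+24-8=76; pred: 7+12-3=16
Step 2: prey: 76+30-24=82; pred: 16+36-8=44
Step 3: prey: 82+32-72=42; pred: 44+108-22=130
Step 4: prey: 42+16-109=0; pred: 130+163-65=228
Step 5: prey: 0+0-0=0; pred: 228+0-114=114
Step 6: prey: 0+0-0=0; pred: 114+0-57=57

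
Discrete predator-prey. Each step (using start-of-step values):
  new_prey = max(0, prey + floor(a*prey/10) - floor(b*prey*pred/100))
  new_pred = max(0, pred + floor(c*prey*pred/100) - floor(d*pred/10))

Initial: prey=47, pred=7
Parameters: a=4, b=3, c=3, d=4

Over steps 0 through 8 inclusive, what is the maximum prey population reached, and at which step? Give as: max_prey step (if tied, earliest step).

Answer: 56 1

Derivation:
Step 1: prey: 47+18-9=56; pred: 7+9-2=14
Step 2: prey: 56+22-23=55; pred: 14+23-5=32
Step 3: prey: 55+22-52=25; pred: 32+52-12=72
Step 4: prey: 25+10-54=0; pred: 72+54-28=98
Step 5: prey: 0+0-0=0; pred: 98+0-39=59
Step 6: prey: 0+0-0=0; pred: 59+0-23=36
Step 7: prey: 0+0-0=0; pred: 36+0-14=22
Step 8: prey: 0+0-0=0; pred: 22+0-8=14
Max prey = 56 at step 1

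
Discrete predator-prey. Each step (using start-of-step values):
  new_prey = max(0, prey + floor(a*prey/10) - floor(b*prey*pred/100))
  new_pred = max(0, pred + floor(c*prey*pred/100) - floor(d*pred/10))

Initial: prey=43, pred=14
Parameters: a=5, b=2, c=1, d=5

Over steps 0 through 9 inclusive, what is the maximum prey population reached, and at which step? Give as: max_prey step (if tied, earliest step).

Answer: 107 5

Derivation:
Step 1: prey: 43+21-12=52; pred: 14+6-7=13
Step 2: prey: 52+26-13=65; pred: 13+6-6=13
Step 3: prey: 65+32-16=81; pred: 13+8-6=15
Step 4: prey: 81+40-24=97; pred: 15+12-7=20
Step 5: prey: 97+48-38=107; pred: 20+19-10=29
Step 6: prey: 107+53-62=98; pred: 29+31-14=46
Step 7: prey: 98+49-90=57; pred: 46+45-23=68
Step 8: prey: 57+28-77=8; pred: 68+38-34=72
Step 9: prey: 8+4-11=1; pred: 72+5-36=41
Max prey = 107 at step 5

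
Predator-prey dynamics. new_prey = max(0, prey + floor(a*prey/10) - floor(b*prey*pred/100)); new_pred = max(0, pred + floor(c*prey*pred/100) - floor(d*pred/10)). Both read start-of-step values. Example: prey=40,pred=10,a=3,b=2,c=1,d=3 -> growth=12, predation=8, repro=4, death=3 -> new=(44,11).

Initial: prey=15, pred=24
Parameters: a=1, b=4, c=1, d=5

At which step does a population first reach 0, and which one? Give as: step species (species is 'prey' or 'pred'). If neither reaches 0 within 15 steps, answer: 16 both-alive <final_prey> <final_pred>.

Step 1: prey: 15+1-14=2; pred: 24+3-12=15
Step 2: prey: 2+0-1=1; pred: 15+0-7=8
Step 3: prey: 1+0-0=1; pred: 8+0-4=4
Step 4: prey: 1+0-0=1; pred: 4+0-2=2
Step 5: prey: 1+0-0=1; pred: 2+0-1=1
Step 6: prey: 1+0-0=1; pred: 1+0-0=1
Steps 7-15: state stable at prey=1, pred=1 (no change)
No extinction within 15 steps

Answer: 16 both-alive 1 1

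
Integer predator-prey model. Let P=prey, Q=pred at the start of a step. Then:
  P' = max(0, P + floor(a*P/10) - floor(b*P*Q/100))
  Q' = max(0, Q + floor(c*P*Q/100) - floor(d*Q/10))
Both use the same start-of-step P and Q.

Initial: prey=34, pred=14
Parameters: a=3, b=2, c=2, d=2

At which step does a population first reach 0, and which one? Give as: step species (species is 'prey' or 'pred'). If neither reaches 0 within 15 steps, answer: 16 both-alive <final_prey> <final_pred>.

Step 1: prey: 34+10-9=35; pred: 14+9-2=21
Step 2: prey: 35+10-14=31; pred: 21+14-4=31
Step 3: prey: 31+9-19=21; pred: 31+19-6=44
Step 4: prey: 21+6-18=9; pred: 44+18-8=54
Step 5: prey: 9+2-9=2; pred: 54+9-10=53
Step 6: prey: 2+0-2=0; pred: 53+2-10=45
First extinction: prey at step 6

Answer: 6 prey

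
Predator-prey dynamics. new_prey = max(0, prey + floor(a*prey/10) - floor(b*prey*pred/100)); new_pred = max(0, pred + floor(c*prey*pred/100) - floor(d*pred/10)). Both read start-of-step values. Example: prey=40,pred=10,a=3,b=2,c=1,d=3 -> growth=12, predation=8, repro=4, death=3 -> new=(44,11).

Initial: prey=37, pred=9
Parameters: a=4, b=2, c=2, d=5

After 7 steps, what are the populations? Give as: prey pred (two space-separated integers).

Answer: 0 41

Derivation:
Step 1: prey: 37+14-6=45; pred: 9+6-4=11
Step 2: prey: 45+18-9=54; pred: 11+9-5=15
Step 3: prey: 54+21-16=59; pred: 15+16-7=24
Step 4: prey: 59+23-28=54; pred: 24+28-12=40
Step 5: prey: 54+21-43=32; pred: 40+43-20=63
Step 6: prey: 32+12-40=4; pred: 63+40-31=72
Step 7: prey: 4+1-5=0; pred: 72+5-36=41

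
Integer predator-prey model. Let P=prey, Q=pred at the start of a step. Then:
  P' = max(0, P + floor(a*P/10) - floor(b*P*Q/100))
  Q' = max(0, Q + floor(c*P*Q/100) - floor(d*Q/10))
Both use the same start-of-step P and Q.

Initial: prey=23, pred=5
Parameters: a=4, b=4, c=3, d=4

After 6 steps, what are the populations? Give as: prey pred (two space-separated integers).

Answer: 1 36

Derivation:
Step 1: prey: 23+9-4=28; pred: 5+3-2=6
Step 2: prey: 28+11-6=33; pred: 6+5-2=9
Step 3: prey: 33+13-11=35; pred: 9+8-3=14
Step 4: prey: 35+14-19=30; pred: 14+14-5=23
Step 5: prey: 30+12-27=15; pred: 23+20-9=34
Step 6: prey: 15+6-20=1; pred: 34+15-13=36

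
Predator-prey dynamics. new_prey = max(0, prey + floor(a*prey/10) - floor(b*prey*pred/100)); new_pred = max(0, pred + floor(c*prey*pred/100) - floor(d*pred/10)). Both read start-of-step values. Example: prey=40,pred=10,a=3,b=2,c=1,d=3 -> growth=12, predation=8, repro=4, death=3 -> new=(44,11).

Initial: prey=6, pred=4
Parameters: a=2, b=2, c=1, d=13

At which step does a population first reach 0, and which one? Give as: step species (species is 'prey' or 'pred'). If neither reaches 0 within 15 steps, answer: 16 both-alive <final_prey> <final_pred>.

Answer: 1 pred

Derivation:
Step 1: prey: 6+1-0=7; pred: 4+0-5=0
First extinction: pred at step 1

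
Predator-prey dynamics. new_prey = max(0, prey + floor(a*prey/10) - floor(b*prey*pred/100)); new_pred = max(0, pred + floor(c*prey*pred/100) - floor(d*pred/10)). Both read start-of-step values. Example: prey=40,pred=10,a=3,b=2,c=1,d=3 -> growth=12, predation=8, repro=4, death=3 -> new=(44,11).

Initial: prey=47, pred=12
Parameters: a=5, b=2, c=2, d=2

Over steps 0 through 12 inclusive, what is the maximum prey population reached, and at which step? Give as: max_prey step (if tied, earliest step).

Step 1: prey: 47+23-11=59; pred: 12+11-2=21
Step 2: prey: 59+29-24=64; pred: 21+24-4=41
Step 3: prey: 64+32-52=44; pred: 41+52-8=85
Step 4: prey: 44+22-74=0; pred: 85+74-17=142
Step 5: prey: 0+0-0=0; pred: 142+0-28=114
Step 6: prey: 0+0-0=0; pred: 114+0-22=92
Step 7: prey: 0+0-0=0; pred: 92+0-18=74
Step 8: prey: 0+0-0=0; pred: 74+0-14=60
Step 9: prey: 0+0-0=0; pred: 60+0-12=48
Step 10: prey: 0+0-0=0; pred: 48+0-9=39
Step 11: prey: 0+0-0=0; pred: 39+0-7=32
Step 12: prey: 0+0-0=0; pred: 32+0-6=26
Max prey = 64 at step 2

Answer: 64 2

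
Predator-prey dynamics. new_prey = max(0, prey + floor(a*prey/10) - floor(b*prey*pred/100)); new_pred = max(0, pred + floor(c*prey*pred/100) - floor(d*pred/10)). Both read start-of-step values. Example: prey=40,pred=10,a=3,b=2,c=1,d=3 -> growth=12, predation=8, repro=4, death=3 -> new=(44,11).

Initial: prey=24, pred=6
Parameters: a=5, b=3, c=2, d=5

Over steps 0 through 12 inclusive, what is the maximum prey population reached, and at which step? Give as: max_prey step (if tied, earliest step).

Answer: 83 5

Derivation:
Step 1: prey: 24+12-4=32; pred: 6+2-3=5
Step 2: prey: 32+16-4=44; pred: 5+3-2=6
Step 3: prey: 44+22-7=59; pred: 6+5-3=8
Step 4: prey: 59+29-14=74; pred: 8+9-4=13
Step 5: prey: 74+37-28=83; pred: 13+19-6=26
Step 6: prey: 83+41-64=60; pred: 26+43-13=56
Step 7: prey: 60+30-100=0; pred: 56+67-28=95
Step 8: prey: 0+0-0=0; pred: 95+0-47=48
Step 9: prey: 0+0-0=0; pred: 48+0-24=24
Step 10: prey: 0+0-0=0; pred: 24+0-12=12
Step 11: prey: 0+0-0=0; pred: 12+0-6=6
Step 12: prey: 0+0-0=0; pred: 6+0-3=3
Max prey = 83 at step 5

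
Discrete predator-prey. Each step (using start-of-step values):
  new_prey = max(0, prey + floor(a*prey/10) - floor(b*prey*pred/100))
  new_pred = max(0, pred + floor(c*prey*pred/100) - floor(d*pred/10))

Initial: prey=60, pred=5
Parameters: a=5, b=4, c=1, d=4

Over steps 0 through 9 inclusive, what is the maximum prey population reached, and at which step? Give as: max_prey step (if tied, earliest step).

Step 1: prey: 60+30-12=78; pred: 5+3-2=6
Step 2: prey: 78+39-18=99; pred: 6+4-2=8
Step 3: prey: 99+49-31=117; pred: 8+7-3=12
Step 4: prey: 117+58-56=119; pred: 12+14-4=22
Step 5: prey: 119+59-104=74; pred: 22+26-8=40
Step 6: prey: 74+37-118=0; pred: 40+29-16=53
Step 7: prey: 0+0-0=0; pred: 53+0-21=32
Step 8: prey: 0+0-0=0; pred: 32+0-12=20
Step 9: prey: 0+0-0=0; pred: 20+0-8=12
Max prey = 119 at step 4

Answer: 119 4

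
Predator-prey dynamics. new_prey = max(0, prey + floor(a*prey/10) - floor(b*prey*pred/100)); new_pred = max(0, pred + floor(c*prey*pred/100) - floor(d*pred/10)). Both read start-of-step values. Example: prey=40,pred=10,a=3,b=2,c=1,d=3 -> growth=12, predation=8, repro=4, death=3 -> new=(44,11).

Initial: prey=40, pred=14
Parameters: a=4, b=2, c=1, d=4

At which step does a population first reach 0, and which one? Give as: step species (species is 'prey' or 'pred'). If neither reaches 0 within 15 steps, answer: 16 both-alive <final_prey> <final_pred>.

Answer: 16 both-alive 14 7

Derivation:
Step 1: prey: 40+16-11=45; pred: 14+5-5=14
Step 2: prey: 45+18-12=51; pred: 14+6-5=15
Step 3: prey: 51+20-15=56; pred: 15+7-6=16
Step 4: prey: 56+22-17=61; pred: 16+8-6=18
Step 5: prey: 61+24-21=64; pred: 18+10-7=21
Step 6: prey: 64+25-26=63; pred: 21+13-8=26
Step 7: prey: 63+25-32=56; pred: 26+16-10=32
Step 8: prey: 56+22-35=43; pred: 32+17-12=37
Step 9: prey: 43+17-31=29; pred: 37+15-14=38
Step 10: prey: 29+11-22=18; pred: 38+11-15=34
Step 11: prey: 18+7-12=13; pred: 34+6-13=27
Step 12: prey: 13+5-7=11; pred: 27+3-10=20
Step 13: prey: 11+4-4=11; pred: 20+2-8=14
Step 14: prey: 11+4-3=12; pred: 14+1-5=10
Step 15: prey: 12+4-2=14; pred: 10+1-4=7
No extinction within 15 steps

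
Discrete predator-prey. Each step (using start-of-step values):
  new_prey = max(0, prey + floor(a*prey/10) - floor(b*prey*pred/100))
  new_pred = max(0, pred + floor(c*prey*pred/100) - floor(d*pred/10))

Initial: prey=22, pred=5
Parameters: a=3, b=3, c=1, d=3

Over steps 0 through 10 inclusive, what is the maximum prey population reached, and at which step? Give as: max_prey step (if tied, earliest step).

Step 1: prey: 22+6-3=25; pred: 5+1-1=5
Step 2: prey: 25+7-3=29; pred: 5+1-1=5
Step 3: prey: 29+8-4=33; pred: 5+1-1=5
Step 4: prey: 33+9-4=38; pred: 5+1-1=5
Step 5: prey: 38+11-5=44; pred: 5+1-1=5
Step 6: prey: 44+13-6=51; pred: 5+2-1=6
Step 7: prey: 51+15-9=57; pred: 6+3-1=8
Step 8: prey: 57+17-13=61; pred: 8+4-2=10
Step 9: prey: 61+18-18=61; pred: 10+6-3=13
Step 10: prey: 61+18-23=56; pred: 13+7-3=17
Max prey = 61 at step 8

Answer: 61 8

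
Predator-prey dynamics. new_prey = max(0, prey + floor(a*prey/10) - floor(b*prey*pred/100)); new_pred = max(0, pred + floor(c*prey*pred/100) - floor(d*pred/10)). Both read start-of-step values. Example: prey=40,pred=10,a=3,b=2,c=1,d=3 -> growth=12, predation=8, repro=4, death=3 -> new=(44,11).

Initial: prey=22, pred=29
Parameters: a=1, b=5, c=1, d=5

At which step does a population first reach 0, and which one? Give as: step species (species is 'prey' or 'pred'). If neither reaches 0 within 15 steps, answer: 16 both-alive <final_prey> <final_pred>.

Step 1: prey: 22+2-31=0; pred: 29+6-14=21
First extinction: prey at step 1

Answer: 1 prey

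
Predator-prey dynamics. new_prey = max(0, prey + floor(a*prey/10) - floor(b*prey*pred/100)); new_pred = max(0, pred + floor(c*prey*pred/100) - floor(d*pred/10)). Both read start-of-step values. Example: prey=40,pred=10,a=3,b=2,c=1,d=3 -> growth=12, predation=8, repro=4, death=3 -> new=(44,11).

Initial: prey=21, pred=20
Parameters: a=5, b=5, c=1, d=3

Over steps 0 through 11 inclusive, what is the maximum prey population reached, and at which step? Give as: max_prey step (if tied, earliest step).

Answer: 36 11

Derivation:
Step 1: prey: 21+10-21=10; pred: 20+4-6=18
Step 2: prey: 10+5-9=6; pred: 18+1-5=14
Step 3: prey: 6+3-4=5; pred: 14+0-4=10
Step 4: prey: 5+2-2=5; pred: 10+0-3=7
Step 5: prey: 5+2-1=6; pred: 7+0-2=5
Step 6: prey: 6+3-1=8; pred: 5+0-1=4
Step 7: prey: 8+4-1=11; pred: 4+0-1=3
Step 8: prey: 11+5-1=15; pred: 3+0-0=3
Step 9: prey: 15+7-2=20; pred: 3+0-0=3
Step 10: prey: 20+10-3=27; pred: 3+0-0=3
Step 11: prey: 27+13-4=36; pred: 3+0-0=3
Max prey = 36 at step 11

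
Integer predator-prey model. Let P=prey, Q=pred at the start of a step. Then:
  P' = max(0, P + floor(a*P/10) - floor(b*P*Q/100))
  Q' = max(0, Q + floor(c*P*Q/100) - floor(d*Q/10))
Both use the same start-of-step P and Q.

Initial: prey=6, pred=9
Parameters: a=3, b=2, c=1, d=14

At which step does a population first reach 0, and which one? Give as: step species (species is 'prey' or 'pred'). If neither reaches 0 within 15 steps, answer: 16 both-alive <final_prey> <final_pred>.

Step 1: prey: 6+1-1=6; pred: 9+0-12=0
First extinction: pred at step 1

Answer: 1 pred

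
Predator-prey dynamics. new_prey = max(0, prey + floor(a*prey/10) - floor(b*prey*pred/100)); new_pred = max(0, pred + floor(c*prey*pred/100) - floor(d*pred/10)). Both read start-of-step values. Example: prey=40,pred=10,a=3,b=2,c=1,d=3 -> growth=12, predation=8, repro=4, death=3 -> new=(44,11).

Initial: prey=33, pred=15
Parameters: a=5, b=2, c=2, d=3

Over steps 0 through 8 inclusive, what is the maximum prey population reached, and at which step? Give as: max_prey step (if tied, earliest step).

Answer: 44 2

Derivation:
Step 1: prey: 33+16-9=40; pred: 15+9-4=20
Step 2: prey: 40+20-16=44; pred: 20+16-6=30
Step 3: prey: 44+22-26=40; pred: 30+26-9=47
Step 4: prey: 40+20-37=23; pred: 47+37-14=70
Step 5: prey: 23+11-32=2; pred: 70+32-21=81
Step 6: prey: 2+1-3=0; pred: 81+3-24=60
Step 7: prey: 0+0-0=0; pred: 60+0-18=42
Step 8: prey: 0+0-0=0; pred: 42+0-12=30
Max prey = 44 at step 2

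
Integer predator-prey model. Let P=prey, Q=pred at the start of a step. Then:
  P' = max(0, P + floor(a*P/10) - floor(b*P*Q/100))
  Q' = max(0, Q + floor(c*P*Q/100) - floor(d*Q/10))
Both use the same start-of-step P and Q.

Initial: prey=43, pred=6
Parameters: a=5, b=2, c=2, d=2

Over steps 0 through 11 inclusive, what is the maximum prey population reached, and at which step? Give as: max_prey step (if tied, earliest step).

Answer: 86 3

Derivation:
Step 1: prey: 43+21-5=59; pred: 6+5-1=10
Step 2: prey: 59+29-11=77; pred: 10+11-2=19
Step 3: prey: 77+38-29=86; pred: 19+29-3=45
Step 4: prey: 86+43-77=52; pred: 45+77-9=113
Step 5: prey: 52+26-117=0; pred: 113+117-22=208
Step 6: prey: 0+0-0=0; pred: 208+0-41=167
Step 7: prey: 0+0-0=0; pred: 167+0-33=134
Step 8: prey: 0+0-0=0; pred: 134+0-26=108
Step 9: prey: 0+0-0=0; pred: 108+0-21=87
Step 10: prey: 0+0-0=0; pred: 87+0-17=70
Step 11: prey: 0+0-0=0; pred: 70+0-14=56
Max prey = 86 at step 3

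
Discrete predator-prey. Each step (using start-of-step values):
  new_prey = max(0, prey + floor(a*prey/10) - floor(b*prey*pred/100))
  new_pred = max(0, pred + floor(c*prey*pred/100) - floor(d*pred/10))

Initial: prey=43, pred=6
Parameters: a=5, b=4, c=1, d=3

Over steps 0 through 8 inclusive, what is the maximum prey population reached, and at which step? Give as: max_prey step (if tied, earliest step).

Step 1: prey: 43+21-10=54; pred: 6+2-1=7
Step 2: prey: 54+27-15=66; pred: 7+3-2=8
Step 3: prey: 66+33-21=78; pred: 8+5-2=11
Step 4: prey: 78+39-34=83; pred: 11+8-3=16
Step 5: prey: 83+41-53=71; pred: 16+13-4=25
Step 6: prey: 71+35-71=35; pred: 25+17-7=35
Step 7: prey: 35+17-49=3; pred: 35+12-10=37
Step 8: prey: 3+1-4=0; pred: 37+1-11=27
Max prey = 83 at step 4

Answer: 83 4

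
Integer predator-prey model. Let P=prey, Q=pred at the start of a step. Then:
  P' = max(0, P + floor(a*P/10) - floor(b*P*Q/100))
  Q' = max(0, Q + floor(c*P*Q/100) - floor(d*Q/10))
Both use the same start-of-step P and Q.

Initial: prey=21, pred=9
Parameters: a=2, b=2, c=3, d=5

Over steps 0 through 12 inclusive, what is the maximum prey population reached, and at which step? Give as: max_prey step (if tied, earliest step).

Answer: 22 1

Derivation:
Step 1: prey: 21+4-3=22; pred: 9+5-4=10
Step 2: prey: 22+4-4=22; pred: 10+6-5=11
Step 3: prey: 22+4-4=22; pred: 11+7-5=13
Step 4: prey: 22+4-5=21; pred: 13+8-6=15
Step 5: prey: 21+4-6=19; pred: 15+9-7=17
Step 6: prey: 19+3-6=16; pred: 17+9-8=18
Step 7: prey: 16+3-5=14; pred: 18+8-9=17
Step 8: prey: 14+2-4=12; pred: 17+7-8=16
Step 9: prey: 12+2-3=11; pred: 16+5-8=13
Step 10: prey: 11+2-2=11; pred: 13+4-6=11
Step 11: prey: 11+2-2=11; pred: 11+3-5=9
Step 12: prey: 11+2-1=12; pred: 9+2-4=7
Max prey = 22 at step 1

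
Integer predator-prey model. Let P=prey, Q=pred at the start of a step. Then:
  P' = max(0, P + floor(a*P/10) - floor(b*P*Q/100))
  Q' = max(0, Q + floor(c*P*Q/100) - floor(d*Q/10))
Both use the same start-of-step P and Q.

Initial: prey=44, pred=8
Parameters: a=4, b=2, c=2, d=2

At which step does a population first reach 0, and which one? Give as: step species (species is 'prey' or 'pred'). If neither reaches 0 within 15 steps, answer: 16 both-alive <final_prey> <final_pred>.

Step 1: prey: 44+17-7=54; pred: 8+7-1=14
Step 2: prey: 54+21-15=60; pred: 14+15-2=27
Step 3: prey: 60+24-32=52; pred: 27+32-5=54
Step 4: prey: 52+20-56=16; pred: 54+56-10=100
Step 5: prey: 16+6-32=0; pred: 100+32-20=112
First extinction: prey at step 5

Answer: 5 prey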